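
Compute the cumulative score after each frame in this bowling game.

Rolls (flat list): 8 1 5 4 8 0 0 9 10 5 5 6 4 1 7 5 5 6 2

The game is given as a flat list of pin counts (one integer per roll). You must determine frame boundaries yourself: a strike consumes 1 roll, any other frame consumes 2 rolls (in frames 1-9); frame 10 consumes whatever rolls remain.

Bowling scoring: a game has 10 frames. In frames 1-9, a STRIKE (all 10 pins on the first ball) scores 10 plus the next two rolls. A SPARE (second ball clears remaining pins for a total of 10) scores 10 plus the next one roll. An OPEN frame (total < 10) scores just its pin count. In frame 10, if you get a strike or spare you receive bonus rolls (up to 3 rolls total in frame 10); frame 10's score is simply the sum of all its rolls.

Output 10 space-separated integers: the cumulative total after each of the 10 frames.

Frame 1: OPEN (8+1=9). Cumulative: 9
Frame 2: OPEN (5+4=9). Cumulative: 18
Frame 3: OPEN (8+0=8). Cumulative: 26
Frame 4: OPEN (0+9=9). Cumulative: 35
Frame 5: STRIKE. 10 + next two rolls (5+5) = 20. Cumulative: 55
Frame 6: SPARE (5+5=10). 10 + next roll (6) = 16. Cumulative: 71
Frame 7: SPARE (6+4=10). 10 + next roll (1) = 11. Cumulative: 82
Frame 8: OPEN (1+7=8). Cumulative: 90
Frame 9: SPARE (5+5=10). 10 + next roll (6) = 16. Cumulative: 106
Frame 10: OPEN. Sum of all frame-10 rolls (6+2) = 8. Cumulative: 114

Answer: 9 18 26 35 55 71 82 90 106 114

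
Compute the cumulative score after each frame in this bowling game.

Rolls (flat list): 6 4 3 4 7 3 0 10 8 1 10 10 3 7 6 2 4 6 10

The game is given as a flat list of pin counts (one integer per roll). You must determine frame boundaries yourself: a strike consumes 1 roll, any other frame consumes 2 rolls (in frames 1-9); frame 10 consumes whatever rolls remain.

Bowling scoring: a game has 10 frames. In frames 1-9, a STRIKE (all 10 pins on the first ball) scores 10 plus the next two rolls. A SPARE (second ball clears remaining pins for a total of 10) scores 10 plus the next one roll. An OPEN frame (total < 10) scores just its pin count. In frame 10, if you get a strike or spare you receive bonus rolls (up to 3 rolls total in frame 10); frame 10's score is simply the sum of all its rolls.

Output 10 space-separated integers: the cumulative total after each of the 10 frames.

Frame 1: SPARE (6+4=10). 10 + next roll (3) = 13. Cumulative: 13
Frame 2: OPEN (3+4=7). Cumulative: 20
Frame 3: SPARE (7+3=10). 10 + next roll (0) = 10. Cumulative: 30
Frame 4: SPARE (0+10=10). 10 + next roll (8) = 18. Cumulative: 48
Frame 5: OPEN (8+1=9). Cumulative: 57
Frame 6: STRIKE. 10 + next two rolls (10+3) = 23. Cumulative: 80
Frame 7: STRIKE. 10 + next two rolls (3+7) = 20. Cumulative: 100
Frame 8: SPARE (3+7=10). 10 + next roll (6) = 16. Cumulative: 116
Frame 9: OPEN (6+2=8). Cumulative: 124
Frame 10: SPARE. Sum of all frame-10 rolls (4+6+10) = 20. Cumulative: 144

Answer: 13 20 30 48 57 80 100 116 124 144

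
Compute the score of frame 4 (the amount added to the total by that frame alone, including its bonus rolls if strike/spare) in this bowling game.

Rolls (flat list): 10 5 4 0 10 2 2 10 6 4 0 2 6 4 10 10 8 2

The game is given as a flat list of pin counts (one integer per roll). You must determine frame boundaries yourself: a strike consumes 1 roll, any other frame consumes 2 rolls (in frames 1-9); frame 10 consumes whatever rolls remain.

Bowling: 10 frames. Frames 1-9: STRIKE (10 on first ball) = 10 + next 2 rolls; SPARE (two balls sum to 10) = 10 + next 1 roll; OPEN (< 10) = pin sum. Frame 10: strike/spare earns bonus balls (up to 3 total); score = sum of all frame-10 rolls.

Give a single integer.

Answer: 4

Derivation:
Frame 1: STRIKE. 10 + next two rolls (5+4) = 19. Cumulative: 19
Frame 2: OPEN (5+4=9). Cumulative: 28
Frame 3: SPARE (0+10=10). 10 + next roll (2) = 12. Cumulative: 40
Frame 4: OPEN (2+2=4). Cumulative: 44
Frame 5: STRIKE. 10 + next two rolls (6+4) = 20. Cumulative: 64
Frame 6: SPARE (6+4=10). 10 + next roll (0) = 10. Cumulative: 74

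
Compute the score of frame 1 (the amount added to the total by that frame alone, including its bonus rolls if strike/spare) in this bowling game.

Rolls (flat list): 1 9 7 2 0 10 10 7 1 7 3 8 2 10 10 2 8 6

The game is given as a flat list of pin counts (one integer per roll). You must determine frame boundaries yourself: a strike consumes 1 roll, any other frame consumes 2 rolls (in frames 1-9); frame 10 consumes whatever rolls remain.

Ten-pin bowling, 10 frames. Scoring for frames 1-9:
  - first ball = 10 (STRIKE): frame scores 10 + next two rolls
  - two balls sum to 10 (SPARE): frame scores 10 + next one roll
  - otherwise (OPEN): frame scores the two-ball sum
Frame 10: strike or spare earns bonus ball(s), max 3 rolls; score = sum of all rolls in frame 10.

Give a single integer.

Frame 1: SPARE (1+9=10). 10 + next roll (7) = 17. Cumulative: 17
Frame 2: OPEN (7+2=9). Cumulative: 26
Frame 3: SPARE (0+10=10). 10 + next roll (10) = 20. Cumulative: 46

Answer: 17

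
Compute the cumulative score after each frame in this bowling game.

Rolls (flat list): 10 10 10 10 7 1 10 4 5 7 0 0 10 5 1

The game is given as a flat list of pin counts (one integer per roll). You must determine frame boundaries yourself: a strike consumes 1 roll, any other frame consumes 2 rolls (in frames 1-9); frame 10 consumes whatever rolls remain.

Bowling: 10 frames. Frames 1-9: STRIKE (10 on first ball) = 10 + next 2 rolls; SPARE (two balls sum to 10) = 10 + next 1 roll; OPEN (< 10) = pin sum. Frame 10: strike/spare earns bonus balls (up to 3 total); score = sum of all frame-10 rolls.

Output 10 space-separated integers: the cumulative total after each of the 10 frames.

Answer: 30 60 87 105 113 132 141 148 163 169

Derivation:
Frame 1: STRIKE. 10 + next two rolls (10+10) = 30. Cumulative: 30
Frame 2: STRIKE. 10 + next two rolls (10+10) = 30. Cumulative: 60
Frame 3: STRIKE. 10 + next two rolls (10+7) = 27. Cumulative: 87
Frame 4: STRIKE. 10 + next two rolls (7+1) = 18. Cumulative: 105
Frame 5: OPEN (7+1=8). Cumulative: 113
Frame 6: STRIKE. 10 + next two rolls (4+5) = 19. Cumulative: 132
Frame 7: OPEN (4+5=9). Cumulative: 141
Frame 8: OPEN (7+0=7). Cumulative: 148
Frame 9: SPARE (0+10=10). 10 + next roll (5) = 15. Cumulative: 163
Frame 10: OPEN. Sum of all frame-10 rolls (5+1) = 6. Cumulative: 169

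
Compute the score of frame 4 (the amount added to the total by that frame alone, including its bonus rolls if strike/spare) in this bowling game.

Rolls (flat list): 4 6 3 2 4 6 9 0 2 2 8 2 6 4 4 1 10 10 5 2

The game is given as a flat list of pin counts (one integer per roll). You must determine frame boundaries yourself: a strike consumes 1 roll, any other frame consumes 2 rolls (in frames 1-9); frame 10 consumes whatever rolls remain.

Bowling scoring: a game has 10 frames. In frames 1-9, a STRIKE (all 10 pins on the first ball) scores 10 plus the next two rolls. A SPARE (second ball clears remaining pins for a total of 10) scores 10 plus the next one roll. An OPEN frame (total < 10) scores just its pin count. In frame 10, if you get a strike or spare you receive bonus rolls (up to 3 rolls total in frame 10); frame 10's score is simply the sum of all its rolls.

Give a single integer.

Frame 1: SPARE (4+6=10). 10 + next roll (3) = 13. Cumulative: 13
Frame 2: OPEN (3+2=5). Cumulative: 18
Frame 3: SPARE (4+6=10). 10 + next roll (9) = 19. Cumulative: 37
Frame 4: OPEN (9+0=9). Cumulative: 46
Frame 5: OPEN (2+2=4). Cumulative: 50
Frame 6: SPARE (8+2=10). 10 + next roll (6) = 16. Cumulative: 66

Answer: 9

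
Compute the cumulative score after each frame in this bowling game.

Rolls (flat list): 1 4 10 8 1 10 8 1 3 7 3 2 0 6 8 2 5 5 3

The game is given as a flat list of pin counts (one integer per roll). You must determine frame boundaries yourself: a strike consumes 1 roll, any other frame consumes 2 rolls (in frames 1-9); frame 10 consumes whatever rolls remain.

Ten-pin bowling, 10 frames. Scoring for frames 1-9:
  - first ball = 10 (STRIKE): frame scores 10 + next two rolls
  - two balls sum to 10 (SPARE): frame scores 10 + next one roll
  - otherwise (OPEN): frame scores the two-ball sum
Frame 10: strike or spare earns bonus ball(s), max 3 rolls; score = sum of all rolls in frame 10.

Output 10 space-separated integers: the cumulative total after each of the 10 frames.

Frame 1: OPEN (1+4=5). Cumulative: 5
Frame 2: STRIKE. 10 + next two rolls (8+1) = 19. Cumulative: 24
Frame 3: OPEN (8+1=9). Cumulative: 33
Frame 4: STRIKE. 10 + next two rolls (8+1) = 19. Cumulative: 52
Frame 5: OPEN (8+1=9). Cumulative: 61
Frame 6: SPARE (3+7=10). 10 + next roll (3) = 13. Cumulative: 74
Frame 7: OPEN (3+2=5). Cumulative: 79
Frame 8: OPEN (0+6=6). Cumulative: 85
Frame 9: SPARE (8+2=10). 10 + next roll (5) = 15. Cumulative: 100
Frame 10: SPARE. Sum of all frame-10 rolls (5+5+3) = 13. Cumulative: 113

Answer: 5 24 33 52 61 74 79 85 100 113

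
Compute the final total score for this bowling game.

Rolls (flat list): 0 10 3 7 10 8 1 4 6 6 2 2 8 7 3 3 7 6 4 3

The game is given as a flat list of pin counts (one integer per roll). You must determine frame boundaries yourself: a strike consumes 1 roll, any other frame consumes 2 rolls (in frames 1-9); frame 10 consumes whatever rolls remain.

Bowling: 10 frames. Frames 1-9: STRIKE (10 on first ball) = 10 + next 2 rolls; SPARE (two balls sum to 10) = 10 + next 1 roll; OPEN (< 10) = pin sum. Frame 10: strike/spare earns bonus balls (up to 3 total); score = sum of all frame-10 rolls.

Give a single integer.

Frame 1: SPARE (0+10=10). 10 + next roll (3) = 13. Cumulative: 13
Frame 2: SPARE (3+7=10). 10 + next roll (10) = 20. Cumulative: 33
Frame 3: STRIKE. 10 + next two rolls (8+1) = 19. Cumulative: 52
Frame 4: OPEN (8+1=9). Cumulative: 61
Frame 5: SPARE (4+6=10). 10 + next roll (6) = 16. Cumulative: 77
Frame 6: OPEN (6+2=8). Cumulative: 85
Frame 7: SPARE (2+8=10). 10 + next roll (7) = 17. Cumulative: 102
Frame 8: SPARE (7+3=10). 10 + next roll (3) = 13. Cumulative: 115
Frame 9: SPARE (3+7=10). 10 + next roll (6) = 16. Cumulative: 131
Frame 10: SPARE. Sum of all frame-10 rolls (6+4+3) = 13. Cumulative: 144

Answer: 144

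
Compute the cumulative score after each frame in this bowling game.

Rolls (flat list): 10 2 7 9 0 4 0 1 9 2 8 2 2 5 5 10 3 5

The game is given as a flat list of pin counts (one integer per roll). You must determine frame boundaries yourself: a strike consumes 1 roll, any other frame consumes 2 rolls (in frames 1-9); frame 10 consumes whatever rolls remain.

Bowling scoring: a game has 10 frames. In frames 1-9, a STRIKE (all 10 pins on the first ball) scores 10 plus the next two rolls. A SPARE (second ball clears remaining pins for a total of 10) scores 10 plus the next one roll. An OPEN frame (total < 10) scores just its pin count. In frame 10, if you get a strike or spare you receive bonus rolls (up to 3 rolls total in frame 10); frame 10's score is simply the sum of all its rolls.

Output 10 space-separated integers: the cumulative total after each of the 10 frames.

Frame 1: STRIKE. 10 + next two rolls (2+7) = 19. Cumulative: 19
Frame 2: OPEN (2+7=9). Cumulative: 28
Frame 3: OPEN (9+0=9). Cumulative: 37
Frame 4: OPEN (4+0=4). Cumulative: 41
Frame 5: SPARE (1+9=10). 10 + next roll (2) = 12. Cumulative: 53
Frame 6: SPARE (2+8=10). 10 + next roll (2) = 12. Cumulative: 65
Frame 7: OPEN (2+2=4). Cumulative: 69
Frame 8: SPARE (5+5=10). 10 + next roll (10) = 20. Cumulative: 89
Frame 9: STRIKE. 10 + next two rolls (3+5) = 18. Cumulative: 107
Frame 10: OPEN. Sum of all frame-10 rolls (3+5) = 8. Cumulative: 115

Answer: 19 28 37 41 53 65 69 89 107 115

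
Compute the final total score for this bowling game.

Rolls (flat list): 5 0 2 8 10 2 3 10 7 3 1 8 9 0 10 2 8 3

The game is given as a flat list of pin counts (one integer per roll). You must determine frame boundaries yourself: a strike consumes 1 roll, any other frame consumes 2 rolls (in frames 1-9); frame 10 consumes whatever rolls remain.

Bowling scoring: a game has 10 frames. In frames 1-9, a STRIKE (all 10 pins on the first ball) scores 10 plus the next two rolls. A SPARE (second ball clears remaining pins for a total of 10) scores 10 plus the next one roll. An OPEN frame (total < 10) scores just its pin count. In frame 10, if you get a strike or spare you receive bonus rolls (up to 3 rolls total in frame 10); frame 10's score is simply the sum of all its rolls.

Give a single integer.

Frame 1: OPEN (5+0=5). Cumulative: 5
Frame 2: SPARE (2+8=10). 10 + next roll (10) = 20. Cumulative: 25
Frame 3: STRIKE. 10 + next two rolls (2+3) = 15. Cumulative: 40
Frame 4: OPEN (2+3=5). Cumulative: 45
Frame 5: STRIKE. 10 + next two rolls (7+3) = 20. Cumulative: 65
Frame 6: SPARE (7+3=10). 10 + next roll (1) = 11. Cumulative: 76
Frame 7: OPEN (1+8=9). Cumulative: 85
Frame 8: OPEN (9+0=9). Cumulative: 94
Frame 9: STRIKE. 10 + next two rolls (2+8) = 20. Cumulative: 114
Frame 10: SPARE. Sum of all frame-10 rolls (2+8+3) = 13. Cumulative: 127

Answer: 127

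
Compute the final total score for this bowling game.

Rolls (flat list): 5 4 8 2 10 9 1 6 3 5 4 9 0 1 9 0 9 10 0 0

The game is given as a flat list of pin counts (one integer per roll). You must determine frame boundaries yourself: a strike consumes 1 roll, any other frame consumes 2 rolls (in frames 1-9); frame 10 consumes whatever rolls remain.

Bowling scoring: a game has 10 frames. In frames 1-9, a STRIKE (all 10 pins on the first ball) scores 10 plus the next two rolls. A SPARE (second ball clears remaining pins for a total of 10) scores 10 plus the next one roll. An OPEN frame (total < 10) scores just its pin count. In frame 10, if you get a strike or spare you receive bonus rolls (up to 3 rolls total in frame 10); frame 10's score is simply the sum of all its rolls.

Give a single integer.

Answer: 121

Derivation:
Frame 1: OPEN (5+4=9). Cumulative: 9
Frame 2: SPARE (8+2=10). 10 + next roll (10) = 20. Cumulative: 29
Frame 3: STRIKE. 10 + next two rolls (9+1) = 20. Cumulative: 49
Frame 4: SPARE (9+1=10). 10 + next roll (6) = 16. Cumulative: 65
Frame 5: OPEN (6+3=9). Cumulative: 74
Frame 6: OPEN (5+4=9). Cumulative: 83
Frame 7: OPEN (9+0=9). Cumulative: 92
Frame 8: SPARE (1+9=10). 10 + next roll (0) = 10. Cumulative: 102
Frame 9: OPEN (0+9=9). Cumulative: 111
Frame 10: STRIKE. Sum of all frame-10 rolls (10+0+0) = 10. Cumulative: 121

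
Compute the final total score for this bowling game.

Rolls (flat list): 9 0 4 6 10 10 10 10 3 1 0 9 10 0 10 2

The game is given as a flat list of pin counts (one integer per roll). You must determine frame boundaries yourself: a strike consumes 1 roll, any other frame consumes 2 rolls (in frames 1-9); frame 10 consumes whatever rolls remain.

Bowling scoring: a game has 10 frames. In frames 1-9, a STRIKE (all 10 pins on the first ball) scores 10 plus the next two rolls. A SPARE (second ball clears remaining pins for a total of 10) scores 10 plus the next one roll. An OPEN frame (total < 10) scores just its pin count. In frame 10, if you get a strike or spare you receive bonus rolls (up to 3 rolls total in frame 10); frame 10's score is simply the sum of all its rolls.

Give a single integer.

Frame 1: OPEN (9+0=9). Cumulative: 9
Frame 2: SPARE (4+6=10). 10 + next roll (10) = 20. Cumulative: 29
Frame 3: STRIKE. 10 + next two rolls (10+10) = 30. Cumulative: 59
Frame 4: STRIKE. 10 + next two rolls (10+10) = 30. Cumulative: 89
Frame 5: STRIKE. 10 + next two rolls (10+3) = 23. Cumulative: 112
Frame 6: STRIKE. 10 + next two rolls (3+1) = 14. Cumulative: 126
Frame 7: OPEN (3+1=4). Cumulative: 130
Frame 8: OPEN (0+9=9). Cumulative: 139
Frame 9: STRIKE. 10 + next two rolls (0+10) = 20. Cumulative: 159
Frame 10: SPARE. Sum of all frame-10 rolls (0+10+2) = 12. Cumulative: 171

Answer: 171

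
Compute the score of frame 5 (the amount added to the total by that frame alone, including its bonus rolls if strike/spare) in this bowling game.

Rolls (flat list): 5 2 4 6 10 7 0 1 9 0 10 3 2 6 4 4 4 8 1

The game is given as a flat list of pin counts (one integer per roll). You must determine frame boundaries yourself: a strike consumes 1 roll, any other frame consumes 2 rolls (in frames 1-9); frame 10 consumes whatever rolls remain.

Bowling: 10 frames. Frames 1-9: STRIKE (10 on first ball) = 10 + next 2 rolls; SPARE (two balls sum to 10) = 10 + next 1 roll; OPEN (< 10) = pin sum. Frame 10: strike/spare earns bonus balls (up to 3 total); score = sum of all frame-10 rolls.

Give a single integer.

Frame 1: OPEN (5+2=7). Cumulative: 7
Frame 2: SPARE (4+6=10). 10 + next roll (10) = 20. Cumulative: 27
Frame 3: STRIKE. 10 + next two rolls (7+0) = 17. Cumulative: 44
Frame 4: OPEN (7+0=7). Cumulative: 51
Frame 5: SPARE (1+9=10). 10 + next roll (0) = 10. Cumulative: 61
Frame 6: SPARE (0+10=10). 10 + next roll (3) = 13. Cumulative: 74
Frame 7: OPEN (3+2=5). Cumulative: 79

Answer: 10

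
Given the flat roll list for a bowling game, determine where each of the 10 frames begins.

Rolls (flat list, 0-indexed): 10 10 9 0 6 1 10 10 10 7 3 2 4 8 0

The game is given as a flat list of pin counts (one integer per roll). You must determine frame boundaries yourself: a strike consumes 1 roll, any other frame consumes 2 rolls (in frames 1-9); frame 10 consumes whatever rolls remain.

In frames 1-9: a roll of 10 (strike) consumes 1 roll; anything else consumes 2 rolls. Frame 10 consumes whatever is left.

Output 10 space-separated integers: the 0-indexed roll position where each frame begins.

Answer: 0 1 2 4 6 7 8 9 11 13

Derivation:
Frame 1 starts at roll index 0: roll=10 (strike), consumes 1 roll
Frame 2 starts at roll index 1: roll=10 (strike), consumes 1 roll
Frame 3 starts at roll index 2: rolls=9,0 (sum=9), consumes 2 rolls
Frame 4 starts at roll index 4: rolls=6,1 (sum=7), consumes 2 rolls
Frame 5 starts at roll index 6: roll=10 (strike), consumes 1 roll
Frame 6 starts at roll index 7: roll=10 (strike), consumes 1 roll
Frame 7 starts at roll index 8: roll=10 (strike), consumes 1 roll
Frame 8 starts at roll index 9: rolls=7,3 (sum=10), consumes 2 rolls
Frame 9 starts at roll index 11: rolls=2,4 (sum=6), consumes 2 rolls
Frame 10 starts at roll index 13: 2 remaining rolls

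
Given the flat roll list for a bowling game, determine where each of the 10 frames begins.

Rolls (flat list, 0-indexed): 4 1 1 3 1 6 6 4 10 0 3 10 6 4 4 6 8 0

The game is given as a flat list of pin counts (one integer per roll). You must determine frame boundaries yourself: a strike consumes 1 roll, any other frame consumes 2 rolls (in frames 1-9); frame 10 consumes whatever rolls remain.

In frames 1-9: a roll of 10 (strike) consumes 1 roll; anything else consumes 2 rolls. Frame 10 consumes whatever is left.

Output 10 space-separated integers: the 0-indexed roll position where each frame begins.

Frame 1 starts at roll index 0: rolls=4,1 (sum=5), consumes 2 rolls
Frame 2 starts at roll index 2: rolls=1,3 (sum=4), consumes 2 rolls
Frame 3 starts at roll index 4: rolls=1,6 (sum=7), consumes 2 rolls
Frame 4 starts at roll index 6: rolls=6,4 (sum=10), consumes 2 rolls
Frame 5 starts at roll index 8: roll=10 (strike), consumes 1 roll
Frame 6 starts at roll index 9: rolls=0,3 (sum=3), consumes 2 rolls
Frame 7 starts at roll index 11: roll=10 (strike), consumes 1 roll
Frame 8 starts at roll index 12: rolls=6,4 (sum=10), consumes 2 rolls
Frame 9 starts at roll index 14: rolls=4,6 (sum=10), consumes 2 rolls
Frame 10 starts at roll index 16: 2 remaining rolls

Answer: 0 2 4 6 8 9 11 12 14 16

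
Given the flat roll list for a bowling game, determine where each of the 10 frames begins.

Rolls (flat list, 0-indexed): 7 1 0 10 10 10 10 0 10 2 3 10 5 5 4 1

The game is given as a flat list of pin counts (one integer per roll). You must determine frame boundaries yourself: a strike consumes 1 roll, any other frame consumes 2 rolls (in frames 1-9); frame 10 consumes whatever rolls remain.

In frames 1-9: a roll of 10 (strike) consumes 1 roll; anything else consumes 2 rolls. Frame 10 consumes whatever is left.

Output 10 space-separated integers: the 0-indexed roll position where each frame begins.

Frame 1 starts at roll index 0: rolls=7,1 (sum=8), consumes 2 rolls
Frame 2 starts at roll index 2: rolls=0,10 (sum=10), consumes 2 rolls
Frame 3 starts at roll index 4: roll=10 (strike), consumes 1 roll
Frame 4 starts at roll index 5: roll=10 (strike), consumes 1 roll
Frame 5 starts at roll index 6: roll=10 (strike), consumes 1 roll
Frame 6 starts at roll index 7: rolls=0,10 (sum=10), consumes 2 rolls
Frame 7 starts at roll index 9: rolls=2,3 (sum=5), consumes 2 rolls
Frame 8 starts at roll index 11: roll=10 (strike), consumes 1 roll
Frame 9 starts at roll index 12: rolls=5,5 (sum=10), consumes 2 rolls
Frame 10 starts at roll index 14: 2 remaining rolls

Answer: 0 2 4 5 6 7 9 11 12 14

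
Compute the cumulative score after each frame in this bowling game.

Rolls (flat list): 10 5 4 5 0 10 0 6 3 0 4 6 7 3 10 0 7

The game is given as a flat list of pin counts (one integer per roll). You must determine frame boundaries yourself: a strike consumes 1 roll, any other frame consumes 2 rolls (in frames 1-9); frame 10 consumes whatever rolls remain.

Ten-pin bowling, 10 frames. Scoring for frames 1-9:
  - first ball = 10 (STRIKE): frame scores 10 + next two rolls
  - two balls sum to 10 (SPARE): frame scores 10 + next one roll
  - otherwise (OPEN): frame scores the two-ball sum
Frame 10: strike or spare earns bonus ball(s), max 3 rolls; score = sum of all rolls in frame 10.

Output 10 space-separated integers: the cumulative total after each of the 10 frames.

Frame 1: STRIKE. 10 + next two rolls (5+4) = 19. Cumulative: 19
Frame 2: OPEN (5+4=9). Cumulative: 28
Frame 3: OPEN (5+0=5). Cumulative: 33
Frame 4: STRIKE. 10 + next two rolls (0+6) = 16. Cumulative: 49
Frame 5: OPEN (0+6=6). Cumulative: 55
Frame 6: OPEN (3+0=3). Cumulative: 58
Frame 7: SPARE (4+6=10). 10 + next roll (7) = 17. Cumulative: 75
Frame 8: SPARE (7+3=10). 10 + next roll (10) = 20. Cumulative: 95
Frame 9: STRIKE. 10 + next two rolls (0+7) = 17. Cumulative: 112
Frame 10: OPEN. Sum of all frame-10 rolls (0+7) = 7. Cumulative: 119

Answer: 19 28 33 49 55 58 75 95 112 119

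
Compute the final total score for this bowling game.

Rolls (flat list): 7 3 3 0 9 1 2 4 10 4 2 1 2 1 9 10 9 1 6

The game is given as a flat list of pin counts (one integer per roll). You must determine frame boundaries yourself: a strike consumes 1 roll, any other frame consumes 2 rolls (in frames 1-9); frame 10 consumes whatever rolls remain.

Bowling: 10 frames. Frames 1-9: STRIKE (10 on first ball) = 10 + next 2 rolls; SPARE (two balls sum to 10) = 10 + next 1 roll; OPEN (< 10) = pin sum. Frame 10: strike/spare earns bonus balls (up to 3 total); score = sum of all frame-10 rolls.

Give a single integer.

Frame 1: SPARE (7+3=10). 10 + next roll (3) = 13. Cumulative: 13
Frame 2: OPEN (3+0=3). Cumulative: 16
Frame 3: SPARE (9+1=10). 10 + next roll (2) = 12. Cumulative: 28
Frame 4: OPEN (2+4=6). Cumulative: 34
Frame 5: STRIKE. 10 + next two rolls (4+2) = 16. Cumulative: 50
Frame 6: OPEN (4+2=6). Cumulative: 56
Frame 7: OPEN (1+2=3). Cumulative: 59
Frame 8: SPARE (1+9=10). 10 + next roll (10) = 20. Cumulative: 79
Frame 9: STRIKE. 10 + next two rolls (9+1) = 20. Cumulative: 99
Frame 10: SPARE. Sum of all frame-10 rolls (9+1+6) = 16. Cumulative: 115

Answer: 115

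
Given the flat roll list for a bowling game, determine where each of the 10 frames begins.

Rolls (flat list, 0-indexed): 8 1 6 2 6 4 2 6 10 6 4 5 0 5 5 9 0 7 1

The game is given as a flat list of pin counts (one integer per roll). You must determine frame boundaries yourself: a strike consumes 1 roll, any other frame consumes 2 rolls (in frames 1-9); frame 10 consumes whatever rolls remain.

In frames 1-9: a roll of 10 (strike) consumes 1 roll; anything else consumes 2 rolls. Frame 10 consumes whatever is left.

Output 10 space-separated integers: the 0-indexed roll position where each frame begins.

Frame 1 starts at roll index 0: rolls=8,1 (sum=9), consumes 2 rolls
Frame 2 starts at roll index 2: rolls=6,2 (sum=8), consumes 2 rolls
Frame 3 starts at roll index 4: rolls=6,4 (sum=10), consumes 2 rolls
Frame 4 starts at roll index 6: rolls=2,6 (sum=8), consumes 2 rolls
Frame 5 starts at roll index 8: roll=10 (strike), consumes 1 roll
Frame 6 starts at roll index 9: rolls=6,4 (sum=10), consumes 2 rolls
Frame 7 starts at roll index 11: rolls=5,0 (sum=5), consumes 2 rolls
Frame 8 starts at roll index 13: rolls=5,5 (sum=10), consumes 2 rolls
Frame 9 starts at roll index 15: rolls=9,0 (sum=9), consumes 2 rolls
Frame 10 starts at roll index 17: 2 remaining rolls

Answer: 0 2 4 6 8 9 11 13 15 17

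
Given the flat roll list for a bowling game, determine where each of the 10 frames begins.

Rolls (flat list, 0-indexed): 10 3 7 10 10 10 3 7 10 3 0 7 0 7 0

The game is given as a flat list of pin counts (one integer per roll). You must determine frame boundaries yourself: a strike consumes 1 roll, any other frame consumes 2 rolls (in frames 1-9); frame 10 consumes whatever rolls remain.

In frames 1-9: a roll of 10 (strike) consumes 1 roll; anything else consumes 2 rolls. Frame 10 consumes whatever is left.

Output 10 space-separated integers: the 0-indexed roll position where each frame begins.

Answer: 0 1 3 4 5 6 8 9 11 13

Derivation:
Frame 1 starts at roll index 0: roll=10 (strike), consumes 1 roll
Frame 2 starts at roll index 1: rolls=3,7 (sum=10), consumes 2 rolls
Frame 3 starts at roll index 3: roll=10 (strike), consumes 1 roll
Frame 4 starts at roll index 4: roll=10 (strike), consumes 1 roll
Frame 5 starts at roll index 5: roll=10 (strike), consumes 1 roll
Frame 6 starts at roll index 6: rolls=3,7 (sum=10), consumes 2 rolls
Frame 7 starts at roll index 8: roll=10 (strike), consumes 1 roll
Frame 8 starts at roll index 9: rolls=3,0 (sum=3), consumes 2 rolls
Frame 9 starts at roll index 11: rolls=7,0 (sum=7), consumes 2 rolls
Frame 10 starts at roll index 13: 2 remaining rolls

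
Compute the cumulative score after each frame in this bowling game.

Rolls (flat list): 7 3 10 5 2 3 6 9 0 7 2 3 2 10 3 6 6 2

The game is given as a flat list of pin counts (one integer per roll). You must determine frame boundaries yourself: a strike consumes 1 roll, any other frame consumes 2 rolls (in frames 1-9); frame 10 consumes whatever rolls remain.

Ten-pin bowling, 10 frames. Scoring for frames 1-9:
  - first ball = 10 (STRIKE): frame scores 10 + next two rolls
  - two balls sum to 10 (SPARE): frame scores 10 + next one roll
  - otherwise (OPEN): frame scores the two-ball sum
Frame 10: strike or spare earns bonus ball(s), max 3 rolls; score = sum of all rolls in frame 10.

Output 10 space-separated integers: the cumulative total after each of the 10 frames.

Frame 1: SPARE (7+3=10). 10 + next roll (10) = 20. Cumulative: 20
Frame 2: STRIKE. 10 + next two rolls (5+2) = 17. Cumulative: 37
Frame 3: OPEN (5+2=7). Cumulative: 44
Frame 4: OPEN (3+6=9). Cumulative: 53
Frame 5: OPEN (9+0=9). Cumulative: 62
Frame 6: OPEN (7+2=9). Cumulative: 71
Frame 7: OPEN (3+2=5). Cumulative: 76
Frame 8: STRIKE. 10 + next two rolls (3+6) = 19. Cumulative: 95
Frame 9: OPEN (3+6=9). Cumulative: 104
Frame 10: OPEN. Sum of all frame-10 rolls (6+2) = 8. Cumulative: 112

Answer: 20 37 44 53 62 71 76 95 104 112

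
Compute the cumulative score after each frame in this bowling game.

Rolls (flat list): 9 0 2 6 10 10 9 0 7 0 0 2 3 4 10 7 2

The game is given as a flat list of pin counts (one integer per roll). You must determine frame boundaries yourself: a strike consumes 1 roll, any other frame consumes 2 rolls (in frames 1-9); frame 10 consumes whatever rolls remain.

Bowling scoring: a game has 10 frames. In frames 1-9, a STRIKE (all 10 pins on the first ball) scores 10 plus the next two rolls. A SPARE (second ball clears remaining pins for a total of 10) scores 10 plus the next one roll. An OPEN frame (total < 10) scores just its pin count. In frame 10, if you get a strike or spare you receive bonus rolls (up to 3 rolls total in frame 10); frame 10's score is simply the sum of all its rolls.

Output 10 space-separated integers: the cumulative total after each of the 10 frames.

Answer: 9 17 46 65 74 81 83 90 109 118

Derivation:
Frame 1: OPEN (9+0=9). Cumulative: 9
Frame 2: OPEN (2+6=8). Cumulative: 17
Frame 3: STRIKE. 10 + next two rolls (10+9) = 29. Cumulative: 46
Frame 4: STRIKE. 10 + next two rolls (9+0) = 19. Cumulative: 65
Frame 5: OPEN (9+0=9). Cumulative: 74
Frame 6: OPEN (7+0=7). Cumulative: 81
Frame 7: OPEN (0+2=2). Cumulative: 83
Frame 8: OPEN (3+4=7). Cumulative: 90
Frame 9: STRIKE. 10 + next two rolls (7+2) = 19. Cumulative: 109
Frame 10: OPEN. Sum of all frame-10 rolls (7+2) = 9. Cumulative: 118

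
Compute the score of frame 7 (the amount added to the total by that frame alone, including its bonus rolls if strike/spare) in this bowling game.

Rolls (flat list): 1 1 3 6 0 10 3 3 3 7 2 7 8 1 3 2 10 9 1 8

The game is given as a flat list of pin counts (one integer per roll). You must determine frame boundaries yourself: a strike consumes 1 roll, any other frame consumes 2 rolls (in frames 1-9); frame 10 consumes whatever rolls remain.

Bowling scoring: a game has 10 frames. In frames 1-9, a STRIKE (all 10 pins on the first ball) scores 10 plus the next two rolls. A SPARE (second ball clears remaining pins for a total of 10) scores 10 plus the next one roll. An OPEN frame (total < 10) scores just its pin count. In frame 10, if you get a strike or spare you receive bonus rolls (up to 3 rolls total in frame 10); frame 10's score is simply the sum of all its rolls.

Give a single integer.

Answer: 9

Derivation:
Frame 1: OPEN (1+1=2). Cumulative: 2
Frame 2: OPEN (3+6=9). Cumulative: 11
Frame 3: SPARE (0+10=10). 10 + next roll (3) = 13. Cumulative: 24
Frame 4: OPEN (3+3=6). Cumulative: 30
Frame 5: SPARE (3+7=10). 10 + next roll (2) = 12. Cumulative: 42
Frame 6: OPEN (2+7=9). Cumulative: 51
Frame 7: OPEN (8+1=9). Cumulative: 60
Frame 8: OPEN (3+2=5). Cumulative: 65
Frame 9: STRIKE. 10 + next two rolls (9+1) = 20. Cumulative: 85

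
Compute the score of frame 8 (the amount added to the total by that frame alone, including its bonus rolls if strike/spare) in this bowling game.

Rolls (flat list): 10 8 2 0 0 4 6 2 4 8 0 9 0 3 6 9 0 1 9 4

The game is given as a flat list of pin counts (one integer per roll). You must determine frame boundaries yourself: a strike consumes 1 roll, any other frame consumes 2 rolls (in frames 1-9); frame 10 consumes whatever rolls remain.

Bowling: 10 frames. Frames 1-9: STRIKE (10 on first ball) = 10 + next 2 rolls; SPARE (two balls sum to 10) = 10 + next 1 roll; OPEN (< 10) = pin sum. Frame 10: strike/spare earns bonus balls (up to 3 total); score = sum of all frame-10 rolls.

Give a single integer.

Frame 1: STRIKE. 10 + next two rolls (8+2) = 20. Cumulative: 20
Frame 2: SPARE (8+2=10). 10 + next roll (0) = 10. Cumulative: 30
Frame 3: OPEN (0+0=0). Cumulative: 30
Frame 4: SPARE (4+6=10). 10 + next roll (2) = 12. Cumulative: 42
Frame 5: OPEN (2+4=6). Cumulative: 48
Frame 6: OPEN (8+0=8). Cumulative: 56
Frame 7: OPEN (9+0=9). Cumulative: 65
Frame 8: OPEN (3+6=9). Cumulative: 74
Frame 9: OPEN (9+0=9). Cumulative: 83
Frame 10: SPARE. Sum of all frame-10 rolls (1+9+4) = 14. Cumulative: 97

Answer: 9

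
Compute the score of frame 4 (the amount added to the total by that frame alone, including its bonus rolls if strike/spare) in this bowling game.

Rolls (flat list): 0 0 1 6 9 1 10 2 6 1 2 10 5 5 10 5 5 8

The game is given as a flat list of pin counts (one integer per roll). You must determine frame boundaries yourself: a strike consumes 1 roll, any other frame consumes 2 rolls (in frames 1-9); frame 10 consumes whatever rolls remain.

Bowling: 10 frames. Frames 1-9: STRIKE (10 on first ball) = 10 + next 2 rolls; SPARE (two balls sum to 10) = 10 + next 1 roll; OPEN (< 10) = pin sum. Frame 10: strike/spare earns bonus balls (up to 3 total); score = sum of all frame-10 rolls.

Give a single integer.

Answer: 18

Derivation:
Frame 1: OPEN (0+0=0). Cumulative: 0
Frame 2: OPEN (1+6=7). Cumulative: 7
Frame 3: SPARE (9+1=10). 10 + next roll (10) = 20. Cumulative: 27
Frame 4: STRIKE. 10 + next two rolls (2+6) = 18. Cumulative: 45
Frame 5: OPEN (2+6=8). Cumulative: 53
Frame 6: OPEN (1+2=3). Cumulative: 56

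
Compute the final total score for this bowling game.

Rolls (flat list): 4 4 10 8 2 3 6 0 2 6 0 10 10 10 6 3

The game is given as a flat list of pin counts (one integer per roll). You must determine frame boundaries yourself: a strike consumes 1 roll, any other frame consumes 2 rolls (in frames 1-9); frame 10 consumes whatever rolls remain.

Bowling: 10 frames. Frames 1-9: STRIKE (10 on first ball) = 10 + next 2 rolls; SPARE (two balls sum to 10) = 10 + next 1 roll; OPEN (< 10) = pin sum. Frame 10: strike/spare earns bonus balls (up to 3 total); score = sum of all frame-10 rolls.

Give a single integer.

Frame 1: OPEN (4+4=8). Cumulative: 8
Frame 2: STRIKE. 10 + next two rolls (8+2) = 20. Cumulative: 28
Frame 3: SPARE (8+2=10). 10 + next roll (3) = 13. Cumulative: 41
Frame 4: OPEN (3+6=9). Cumulative: 50
Frame 5: OPEN (0+2=2). Cumulative: 52
Frame 6: OPEN (6+0=6). Cumulative: 58
Frame 7: STRIKE. 10 + next two rolls (10+10) = 30. Cumulative: 88
Frame 8: STRIKE. 10 + next two rolls (10+6) = 26. Cumulative: 114
Frame 9: STRIKE. 10 + next two rolls (6+3) = 19. Cumulative: 133
Frame 10: OPEN. Sum of all frame-10 rolls (6+3) = 9. Cumulative: 142

Answer: 142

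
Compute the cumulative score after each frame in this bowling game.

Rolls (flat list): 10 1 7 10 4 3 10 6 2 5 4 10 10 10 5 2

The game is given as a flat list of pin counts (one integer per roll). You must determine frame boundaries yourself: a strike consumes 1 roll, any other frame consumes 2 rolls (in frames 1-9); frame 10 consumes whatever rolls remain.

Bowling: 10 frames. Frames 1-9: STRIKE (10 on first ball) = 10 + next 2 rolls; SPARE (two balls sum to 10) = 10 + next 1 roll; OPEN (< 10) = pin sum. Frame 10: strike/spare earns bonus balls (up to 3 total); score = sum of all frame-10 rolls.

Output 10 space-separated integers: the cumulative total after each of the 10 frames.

Answer: 18 26 43 50 68 76 85 115 140 157

Derivation:
Frame 1: STRIKE. 10 + next two rolls (1+7) = 18. Cumulative: 18
Frame 2: OPEN (1+7=8). Cumulative: 26
Frame 3: STRIKE. 10 + next two rolls (4+3) = 17. Cumulative: 43
Frame 4: OPEN (4+3=7). Cumulative: 50
Frame 5: STRIKE. 10 + next two rolls (6+2) = 18. Cumulative: 68
Frame 6: OPEN (6+2=8). Cumulative: 76
Frame 7: OPEN (5+4=9). Cumulative: 85
Frame 8: STRIKE. 10 + next two rolls (10+10) = 30. Cumulative: 115
Frame 9: STRIKE. 10 + next two rolls (10+5) = 25. Cumulative: 140
Frame 10: STRIKE. Sum of all frame-10 rolls (10+5+2) = 17. Cumulative: 157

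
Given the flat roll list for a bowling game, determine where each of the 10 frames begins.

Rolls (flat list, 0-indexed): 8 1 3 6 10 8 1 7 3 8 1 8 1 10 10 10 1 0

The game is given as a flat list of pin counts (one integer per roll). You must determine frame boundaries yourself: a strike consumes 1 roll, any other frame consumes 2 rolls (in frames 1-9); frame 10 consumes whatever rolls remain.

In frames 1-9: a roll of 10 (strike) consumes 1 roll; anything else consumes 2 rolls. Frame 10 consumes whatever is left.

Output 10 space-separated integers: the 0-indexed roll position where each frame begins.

Frame 1 starts at roll index 0: rolls=8,1 (sum=9), consumes 2 rolls
Frame 2 starts at roll index 2: rolls=3,6 (sum=9), consumes 2 rolls
Frame 3 starts at roll index 4: roll=10 (strike), consumes 1 roll
Frame 4 starts at roll index 5: rolls=8,1 (sum=9), consumes 2 rolls
Frame 5 starts at roll index 7: rolls=7,3 (sum=10), consumes 2 rolls
Frame 6 starts at roll index 9: rolls=8,1 (sum=9), consumes 2 rolls
Frame 7 starts at roll index 11: rolls=8,1 (sum=9), consumes 2 rolls
Frame 8 starts at roll index 13: roll=10 (strike), consumes 1 roll
Frame 9 starts at roll index 14: roll=10 (strike), consumes 1 roll
Frame 10 starts at roll index 15: 3 remaining rolls

Answer: 0 2 4 5 7 9 11 13 14 15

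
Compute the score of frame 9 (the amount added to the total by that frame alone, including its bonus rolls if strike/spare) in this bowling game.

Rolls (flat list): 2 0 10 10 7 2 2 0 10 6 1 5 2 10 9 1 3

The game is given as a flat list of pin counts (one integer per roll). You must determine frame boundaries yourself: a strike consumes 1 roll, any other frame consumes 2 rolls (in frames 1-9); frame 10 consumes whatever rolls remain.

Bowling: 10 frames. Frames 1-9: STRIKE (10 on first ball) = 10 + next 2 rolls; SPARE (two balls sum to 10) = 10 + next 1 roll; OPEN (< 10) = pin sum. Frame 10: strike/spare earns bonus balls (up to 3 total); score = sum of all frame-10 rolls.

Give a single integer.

Frame 1: OPEN (2+0=2). Cumulative: 2
Frame 2: STRIKE. 10 + next two rolls (10+7) = 27. Cumulative: 29
Frame 3: STRIKE. 10 + next two rolls (7+2) = 19. Cumulative: 48
Frame 4: OPEN (7+2=9). Cumulative: 57
Frame 5: OPEN (2+0=2). Cumulative: 59
Frame 6: STRIKE. 10 + next two rolls (6+1) = 17. Cumulative: 76
Frame 7: OPEN (6+1=7). Cumulative: 83
Frame 8: OPEN (5+2=7). Cumulative: 90
Frame 9: STRIKE. 10 + next two rolls (9+1) = 20. Cumulative: 110
Frame 10: SPARE. Sum of all frame-10 rolls (9+1+3) = 13. Cumulative: 123

Answer: 20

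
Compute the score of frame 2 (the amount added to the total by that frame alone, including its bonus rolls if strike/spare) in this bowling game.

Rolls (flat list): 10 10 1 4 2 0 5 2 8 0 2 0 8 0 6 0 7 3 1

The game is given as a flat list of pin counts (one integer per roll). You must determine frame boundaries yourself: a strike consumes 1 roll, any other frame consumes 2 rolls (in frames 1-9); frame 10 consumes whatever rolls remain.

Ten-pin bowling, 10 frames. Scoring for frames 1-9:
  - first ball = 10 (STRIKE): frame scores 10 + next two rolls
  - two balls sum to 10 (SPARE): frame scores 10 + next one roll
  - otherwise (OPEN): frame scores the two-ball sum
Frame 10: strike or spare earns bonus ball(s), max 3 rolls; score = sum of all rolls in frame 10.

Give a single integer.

Answer: 15

Derivation:
Frame 1: STRIKE. 10 + next two rolls (10+1) = 21. Cumulative: 21
Frame 2: STRIKE. 10 + next two rolls (1+4) = 15. Cumulative: 36
Frame 3: OPEN (1+4=5). Cumulative: 41
Frame 4: OPEN (2+0=2). Cumulative: 43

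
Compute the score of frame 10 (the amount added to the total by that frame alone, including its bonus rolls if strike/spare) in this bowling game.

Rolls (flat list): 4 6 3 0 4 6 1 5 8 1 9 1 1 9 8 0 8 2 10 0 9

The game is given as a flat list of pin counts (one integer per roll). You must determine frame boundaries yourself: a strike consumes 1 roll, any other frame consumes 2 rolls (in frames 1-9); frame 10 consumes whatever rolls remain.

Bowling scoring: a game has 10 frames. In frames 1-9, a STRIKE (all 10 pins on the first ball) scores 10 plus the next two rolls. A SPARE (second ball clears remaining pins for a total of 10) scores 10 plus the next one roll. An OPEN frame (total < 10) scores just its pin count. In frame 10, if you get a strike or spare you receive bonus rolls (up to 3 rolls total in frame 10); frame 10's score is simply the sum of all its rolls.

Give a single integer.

Frame 1: SPARE (4+6=10). 10 + next roll (3) = 13. Cumulative: 13
Frame 2: OPEN (3+0=3). Cumulative: 16
Frame 3: SPARE (4+6=10). 10 + next roll (1) = 11. Cumulative: 27
Frame 4: OPEN (1+5=6). Cumulative: 33
Frame 5: OPEN (8+1=9). Cumulative: 42
Frame 6: SPARE (9+1=10). 10 + next roll (1) = 11. Cumulative: 53
Frame 7: SPARE (1+9=10). 10 + next roll (8) = 18. Cumulative: 71
Frame 8: OPEN (8+0=8). Cumulative: 79
Frame 9: SPARE (8+2=10). 10 + next roll (10) = 20. Cumulative: 99
Frame 10: STRIKE. Sum of all frame-10 rolls (10+0+9) = 19. Cumulative: 118

Answer: 19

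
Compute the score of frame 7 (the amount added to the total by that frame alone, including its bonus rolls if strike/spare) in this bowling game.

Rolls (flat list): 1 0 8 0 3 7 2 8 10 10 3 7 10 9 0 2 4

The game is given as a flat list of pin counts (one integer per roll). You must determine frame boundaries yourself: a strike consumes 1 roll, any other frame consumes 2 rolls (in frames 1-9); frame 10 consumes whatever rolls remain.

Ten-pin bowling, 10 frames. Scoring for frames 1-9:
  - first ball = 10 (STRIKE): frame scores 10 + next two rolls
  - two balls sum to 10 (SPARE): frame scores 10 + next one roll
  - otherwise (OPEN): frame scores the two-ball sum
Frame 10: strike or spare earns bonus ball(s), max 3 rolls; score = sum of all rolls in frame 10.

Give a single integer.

Frame 1: OPEN (1+0=1). Cumulative: 1
Frame 2: OPEN (8+0=8). Cumulative: 9
Frame 3: SPARE (3+7=10). 10 + next roll (2) = 12. Cumulative: 21
Frame 4: SPARE (2+8=10). 10 + next roll (10) = 20. Cumulative: 41
Frame 5: STRIKE. 10 + next two rolls (10+3) = 23. Cumulative: 64
Frame 6: STRIKE. 10 + next two rolls (3+7) = 20. Cumulative: 84
Frame 7: SPARE (3+7=10). 10 + next roll (10) = 20. Cumulative: 104
Frame 8: STRIKE. 10 + next two rolls (9+0) = 19. Cumulative: 123
Frame 9: OPEN (9+0=9). Cumulative: 132

Answer: 20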